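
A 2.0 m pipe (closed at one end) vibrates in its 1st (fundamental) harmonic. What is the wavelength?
λₙ = 4L/n = 8 m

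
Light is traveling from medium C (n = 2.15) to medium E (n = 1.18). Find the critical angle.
θc = arcsin(n₂/n₁) = 33.29°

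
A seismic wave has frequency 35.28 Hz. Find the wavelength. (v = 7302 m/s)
λ = v/f = 207 m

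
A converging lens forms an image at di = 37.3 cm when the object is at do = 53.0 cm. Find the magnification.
M = −di/do = -0.7038 (inverted image)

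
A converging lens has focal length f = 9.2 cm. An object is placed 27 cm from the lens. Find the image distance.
1/di = 1/f − 1/do → di = 13.96 cm (real image)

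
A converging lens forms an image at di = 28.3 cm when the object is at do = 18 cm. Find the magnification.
M = −di/do = -1.572 (inverted image)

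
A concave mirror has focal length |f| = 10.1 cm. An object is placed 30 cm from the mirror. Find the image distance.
f = +10.1 cm (concave); 1/di = 1/f − 1/do → di = 15.23 cm (real image, in front of mirror)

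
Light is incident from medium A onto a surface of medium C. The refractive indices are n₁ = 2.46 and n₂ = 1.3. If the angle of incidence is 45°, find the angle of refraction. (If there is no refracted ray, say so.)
sin θ₂ = (n₁/n₂)·sin θ₁ = 1.338 > 1, so there is no refracted ray — the light undergoes total internal reflection.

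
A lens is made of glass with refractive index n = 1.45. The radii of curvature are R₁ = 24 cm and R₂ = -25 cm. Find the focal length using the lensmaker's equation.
1/f = (n − 1)(1/R₁ − 1/R₂) → f = 27.21 cm (converging lens)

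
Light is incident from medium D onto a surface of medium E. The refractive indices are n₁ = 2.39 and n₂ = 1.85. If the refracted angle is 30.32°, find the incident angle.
sin θ₁ = (n₂/n₁)·sin θ₂ → θ₁ = 23°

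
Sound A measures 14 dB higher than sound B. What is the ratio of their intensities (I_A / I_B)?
I_A/I_B = 10^(Δβ/10) = 25.12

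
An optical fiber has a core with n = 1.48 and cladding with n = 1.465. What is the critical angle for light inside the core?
θc = arcsin(n_cladding/n_core) = 81.84°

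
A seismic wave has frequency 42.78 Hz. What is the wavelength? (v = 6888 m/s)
λ = v/f = 161 m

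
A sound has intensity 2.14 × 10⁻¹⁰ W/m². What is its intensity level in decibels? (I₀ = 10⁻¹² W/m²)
β = 10·log₁₀(I/I₀) = 23.3 dB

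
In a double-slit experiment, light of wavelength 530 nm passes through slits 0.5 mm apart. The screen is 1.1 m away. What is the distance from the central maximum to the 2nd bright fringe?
y = mλL/d = 2.332 mm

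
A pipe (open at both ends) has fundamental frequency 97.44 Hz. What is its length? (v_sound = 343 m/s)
L = v/(2f₁) = 1.76 m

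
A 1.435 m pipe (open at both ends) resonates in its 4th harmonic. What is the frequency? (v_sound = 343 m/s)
fₙ = nv/(2L) = 478 Hz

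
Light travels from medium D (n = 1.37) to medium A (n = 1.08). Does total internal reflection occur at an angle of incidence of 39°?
θc = arcsin(n₂/n₁) = 52.03°; 39° < θc, so no — the ray refracts.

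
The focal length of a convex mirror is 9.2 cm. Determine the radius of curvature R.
R = 2|f| = 18.4 cm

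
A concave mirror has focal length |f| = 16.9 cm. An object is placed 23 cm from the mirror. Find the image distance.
f = +16.9 cm (concave); 1/di = 1/f − 1/do → di = 63.72 cm (real image, in front of mirror)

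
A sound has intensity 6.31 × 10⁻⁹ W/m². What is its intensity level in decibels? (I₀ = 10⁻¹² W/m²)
β = 10·log₁₀(I/I₀) = 38 dB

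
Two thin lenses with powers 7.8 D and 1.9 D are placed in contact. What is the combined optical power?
P_total = P₁ + P₂ = 9.7 D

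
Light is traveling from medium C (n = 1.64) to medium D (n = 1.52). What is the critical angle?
θc = arcsin(n₂/n₁) = 67.95°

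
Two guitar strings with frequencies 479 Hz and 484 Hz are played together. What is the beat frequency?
5 Hz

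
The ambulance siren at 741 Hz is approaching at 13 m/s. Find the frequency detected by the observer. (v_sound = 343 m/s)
f_obs = f·v/(v − v_s) = 770.2 Hz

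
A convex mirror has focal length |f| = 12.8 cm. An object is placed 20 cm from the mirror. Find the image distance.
f = −12.8 cm (convex); 1/di = 1/f − 1/do → di = -7.805 cm (virtual image, behind mirror)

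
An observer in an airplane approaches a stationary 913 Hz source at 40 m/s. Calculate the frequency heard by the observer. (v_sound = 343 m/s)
f_obs = f·(v + v_o)/v = 1019 Hz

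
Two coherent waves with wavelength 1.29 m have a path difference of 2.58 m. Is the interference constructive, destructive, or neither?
constructive — path difference = 2λ, a whole number of wavelengths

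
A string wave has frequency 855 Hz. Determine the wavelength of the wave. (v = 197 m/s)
λ = v/f = 0.2304 m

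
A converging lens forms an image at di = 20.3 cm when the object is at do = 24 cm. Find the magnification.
M = −di/do = -0.8458 (inverted image)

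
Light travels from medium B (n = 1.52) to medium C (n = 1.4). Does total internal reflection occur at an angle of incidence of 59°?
θc = arcsin(n₂/n₁) = 67.08°; 59° < θc, so no — the ray refracts.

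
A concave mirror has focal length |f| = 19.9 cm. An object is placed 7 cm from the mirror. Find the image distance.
f = +19.9 cm (concave); 1/di = 1/f − 1/do → di = -10.8 cm (virtual image, behind mirror)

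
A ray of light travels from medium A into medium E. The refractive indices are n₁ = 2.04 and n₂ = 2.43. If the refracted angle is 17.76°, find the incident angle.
sin θ₁ = (n₂/n₁)·sin θ₂ → θ₁ = 21.31°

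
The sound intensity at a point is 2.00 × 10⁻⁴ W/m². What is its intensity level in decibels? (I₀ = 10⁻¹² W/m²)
β = 10·log₁₀(I/I₀) = 83.01 dB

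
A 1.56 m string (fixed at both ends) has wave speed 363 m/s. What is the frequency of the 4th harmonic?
fₙ = nv/(2L) = 465.4 Hz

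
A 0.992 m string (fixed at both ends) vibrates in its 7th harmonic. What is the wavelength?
λₙ = 2L/n = 0.2834 m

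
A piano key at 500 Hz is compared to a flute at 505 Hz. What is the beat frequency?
5 Hz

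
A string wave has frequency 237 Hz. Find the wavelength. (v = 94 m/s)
λ = v/f = 0.3966 m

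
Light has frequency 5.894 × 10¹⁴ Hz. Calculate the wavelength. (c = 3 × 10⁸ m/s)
λ = c/f = 509 nm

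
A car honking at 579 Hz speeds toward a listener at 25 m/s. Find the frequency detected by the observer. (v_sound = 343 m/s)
f_obs = f·v/(v − v_s) = 624.5 Hz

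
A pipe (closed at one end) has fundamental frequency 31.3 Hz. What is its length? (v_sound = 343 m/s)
L = v/(4f₁) = 2.74 m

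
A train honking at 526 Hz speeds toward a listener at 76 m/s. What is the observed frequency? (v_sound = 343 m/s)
f_obs = f·v/(v − v_s) = 675.7 Hz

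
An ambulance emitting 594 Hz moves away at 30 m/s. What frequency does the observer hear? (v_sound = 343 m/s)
f_obs = f·v/(v + v_s) = 546.2 Hz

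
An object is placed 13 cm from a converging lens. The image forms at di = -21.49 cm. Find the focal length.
1/f = 1/do + 1/di → f = 32.91 cm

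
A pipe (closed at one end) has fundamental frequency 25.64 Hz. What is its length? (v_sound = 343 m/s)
L = v/(4f₁) = 3.344 m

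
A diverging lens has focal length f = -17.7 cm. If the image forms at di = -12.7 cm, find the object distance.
1/do = 1/f − 1/di → do = 44.96 cm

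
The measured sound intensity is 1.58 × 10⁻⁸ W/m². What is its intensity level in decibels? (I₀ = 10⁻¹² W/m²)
β = 10·log₁₀(I/I₀) = 41.99 dB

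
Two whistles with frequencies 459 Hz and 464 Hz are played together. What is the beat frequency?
5 Hz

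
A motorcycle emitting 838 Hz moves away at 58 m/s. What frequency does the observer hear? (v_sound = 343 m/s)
f_obs = f·v/(v + v_s) = 716.8 Hz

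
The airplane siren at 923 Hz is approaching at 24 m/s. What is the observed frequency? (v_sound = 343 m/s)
f_obs = f·v/(v − v_s) = 992.4 Hz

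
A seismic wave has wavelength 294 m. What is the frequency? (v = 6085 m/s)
f = v/λ = 20.7 Hz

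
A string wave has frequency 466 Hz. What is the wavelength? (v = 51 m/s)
λ = v/f = 0.1094 m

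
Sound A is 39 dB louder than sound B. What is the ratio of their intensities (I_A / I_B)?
I_A/I_B = 10^(Δβ/10) = 7943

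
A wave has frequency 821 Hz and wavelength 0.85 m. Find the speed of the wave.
v = fλ = 697.9 m/s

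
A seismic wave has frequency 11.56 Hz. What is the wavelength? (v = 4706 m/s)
λ = v/f = 407.1 m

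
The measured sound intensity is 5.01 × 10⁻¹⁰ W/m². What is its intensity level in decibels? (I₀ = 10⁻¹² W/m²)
β = 10·log₁₀(I/I₀) = 27 dB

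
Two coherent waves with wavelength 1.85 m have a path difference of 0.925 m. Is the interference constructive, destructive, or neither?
destructive — path difference = 0.5λ, an odd multiple of λ/2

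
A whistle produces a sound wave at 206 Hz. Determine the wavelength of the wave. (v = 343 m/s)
λ = v/f = 1.665 m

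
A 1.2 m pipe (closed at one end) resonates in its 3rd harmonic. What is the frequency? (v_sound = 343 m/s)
fₙ = nv/(4L) = 214.4 Hz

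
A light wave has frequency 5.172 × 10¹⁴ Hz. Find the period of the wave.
T = 1/f = 1.933 × 10⁻¹⁵ s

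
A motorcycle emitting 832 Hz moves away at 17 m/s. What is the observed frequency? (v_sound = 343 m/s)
f_obs = f·v/(v + v_s) = 792.7 Hz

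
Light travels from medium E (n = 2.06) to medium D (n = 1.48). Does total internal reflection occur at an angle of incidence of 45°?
θc = arcsin(n₂/n₁) = 45.93°; 45° < θc, so no — the ray refracts.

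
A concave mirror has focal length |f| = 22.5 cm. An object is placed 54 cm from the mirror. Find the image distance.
f = +22.5 cm (concave); 1/di = 1/f − 1/do → di = 38.57 cm (real image, in front of mirror)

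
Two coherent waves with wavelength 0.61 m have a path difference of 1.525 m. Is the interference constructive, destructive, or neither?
destructive — path difference = 2.5λ, an odd multiple of λ/2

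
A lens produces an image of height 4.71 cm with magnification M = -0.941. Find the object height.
ho = |hi|/|M| = 5.005 cm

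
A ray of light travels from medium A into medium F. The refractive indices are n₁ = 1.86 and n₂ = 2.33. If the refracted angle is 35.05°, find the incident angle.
sin θ₁ = (n₂/n₁)·sin θ₂ → θ₁ = 46.01°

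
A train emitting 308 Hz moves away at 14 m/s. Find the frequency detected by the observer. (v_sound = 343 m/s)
f_obs = f·v/(v + v_s) = 295.9 Hz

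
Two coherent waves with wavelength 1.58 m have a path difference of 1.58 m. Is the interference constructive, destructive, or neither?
constructive — path difference = 1λ, a whole number of wavelengths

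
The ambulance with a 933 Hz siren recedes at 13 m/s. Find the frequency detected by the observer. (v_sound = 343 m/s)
f_obs = f·v/(v + v_s) = 898.9 Hz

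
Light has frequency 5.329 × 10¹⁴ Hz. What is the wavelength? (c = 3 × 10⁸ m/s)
λ = c/f = 563 nm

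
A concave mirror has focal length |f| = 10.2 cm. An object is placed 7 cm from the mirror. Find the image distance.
f = +10.2 cm (concave); 1/di = 1/f − 1/do → di = -22.31 cm (virtual image, behind mirror)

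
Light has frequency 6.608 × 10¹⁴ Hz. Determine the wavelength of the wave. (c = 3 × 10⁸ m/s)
λ = c/f = 454 nm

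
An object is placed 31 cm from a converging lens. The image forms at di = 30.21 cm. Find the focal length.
1/f = 1/do + 1/di → f = 15.3 cm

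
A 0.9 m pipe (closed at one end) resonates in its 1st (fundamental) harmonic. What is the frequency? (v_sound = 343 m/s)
fₙ = nv/(4L) = 95.28 Hz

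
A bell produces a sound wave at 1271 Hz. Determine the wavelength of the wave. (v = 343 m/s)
λ = v/f = 0.2699 m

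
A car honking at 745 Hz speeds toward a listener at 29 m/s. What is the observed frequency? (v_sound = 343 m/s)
f_obs = f·v/(v − v_s) = 813.8 Hz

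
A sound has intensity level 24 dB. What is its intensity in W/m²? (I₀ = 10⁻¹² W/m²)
I = I₀·10^(β/10) = 2.51 × 10⁻¹⁰ W/m²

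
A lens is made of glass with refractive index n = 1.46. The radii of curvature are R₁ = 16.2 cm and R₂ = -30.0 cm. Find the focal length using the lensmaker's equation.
1/f = (n − 1)(1/R₁ − 1/R₂) → f = 22.87 cm (converging lens)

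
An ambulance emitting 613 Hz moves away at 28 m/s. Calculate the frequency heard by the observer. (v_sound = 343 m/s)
f_obs = f·v/(v + v_s) = 566.7 Hz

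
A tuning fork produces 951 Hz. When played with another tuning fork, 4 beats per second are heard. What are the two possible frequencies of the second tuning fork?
f₂ = 951 ± 4 Hz → 955 Hz or 947 Hz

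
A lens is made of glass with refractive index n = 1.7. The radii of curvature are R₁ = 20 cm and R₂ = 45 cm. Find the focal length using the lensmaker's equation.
1/f = (n − 1)(1/R₁ − 1/R₂) → f = 51.43 cm (converging lens)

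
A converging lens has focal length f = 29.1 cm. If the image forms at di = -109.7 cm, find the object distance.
1/do = 1/f − 1/di → do = 23 cm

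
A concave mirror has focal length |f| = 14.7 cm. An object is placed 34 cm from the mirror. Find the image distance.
f = +14.7 cm (concave); 1/di = 1/f − 1/do → di = 25.9 cm (real image, in front of mirror)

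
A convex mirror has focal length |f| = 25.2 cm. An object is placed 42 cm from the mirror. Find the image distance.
f = −25.2 cm (convex); 1/di = 1/f − 1/do → di = -15.75 cm (virtual image, behind mirror)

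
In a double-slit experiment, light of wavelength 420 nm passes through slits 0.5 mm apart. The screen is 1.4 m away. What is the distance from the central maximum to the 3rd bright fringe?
y = mλL/d = 3.528 mm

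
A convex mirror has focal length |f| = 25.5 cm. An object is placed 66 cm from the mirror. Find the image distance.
f = −25.5 cm (convex); 1/di = 1/f − 1/do → di = -18.39 cm (virtual image, behind mirror)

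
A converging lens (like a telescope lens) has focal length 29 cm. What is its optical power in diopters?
P = 1/f = 3.448 D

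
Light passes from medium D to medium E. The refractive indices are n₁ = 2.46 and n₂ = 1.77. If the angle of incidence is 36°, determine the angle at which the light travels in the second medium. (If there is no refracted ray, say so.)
sin θ₂ = (n₁/n₂)·sin θ₁ = 0.8169 → θ₂ = 54.78°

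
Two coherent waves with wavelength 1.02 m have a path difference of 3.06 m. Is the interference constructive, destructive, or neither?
constructive — path difference = 3λ, a whole number of wavelengths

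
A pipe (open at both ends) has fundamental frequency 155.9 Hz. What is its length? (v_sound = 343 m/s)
L = v/(2f₁) = 1.1 m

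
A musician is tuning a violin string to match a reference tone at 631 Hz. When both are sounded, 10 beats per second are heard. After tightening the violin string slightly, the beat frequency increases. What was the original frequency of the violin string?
641 Hz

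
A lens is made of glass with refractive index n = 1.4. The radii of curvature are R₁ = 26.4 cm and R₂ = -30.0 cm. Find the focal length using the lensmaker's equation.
1/f = (n − 1)(1/R₁ − 1/R₂) → f = 35.11 cm (converging lens)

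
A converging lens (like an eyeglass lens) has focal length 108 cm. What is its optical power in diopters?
P = 1/f = 0.9259 D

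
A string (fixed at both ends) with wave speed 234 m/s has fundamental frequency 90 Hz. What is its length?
L = v/(2f₁) = 1.3 m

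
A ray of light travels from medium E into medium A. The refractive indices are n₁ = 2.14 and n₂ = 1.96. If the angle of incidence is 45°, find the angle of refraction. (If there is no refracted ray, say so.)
sin θ₂ = (n₁/n₂)·sin θ₁ = 0.772 → θ₂ = 50.54°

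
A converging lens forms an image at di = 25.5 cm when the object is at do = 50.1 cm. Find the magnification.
M = −di/do = -0.509 (inverted image)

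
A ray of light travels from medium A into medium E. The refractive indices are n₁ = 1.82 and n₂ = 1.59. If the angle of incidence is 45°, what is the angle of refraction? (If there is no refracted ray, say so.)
sin θ₂ = (n₁/n₂)·sin θ₁ = 0.8094 → θ₂ = 54.04°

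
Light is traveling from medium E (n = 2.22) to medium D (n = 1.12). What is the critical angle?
θc = arcsin(n₂/n₁) = 30.3°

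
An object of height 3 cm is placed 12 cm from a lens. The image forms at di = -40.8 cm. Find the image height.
hi = (-di/do) × ho = 10.2 cm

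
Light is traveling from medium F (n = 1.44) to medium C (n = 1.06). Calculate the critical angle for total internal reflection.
θc = arcsin(n₂/n₁) = 47.4°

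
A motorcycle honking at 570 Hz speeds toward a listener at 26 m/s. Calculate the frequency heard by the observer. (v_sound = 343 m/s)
f_obs = f·v/(v − v_s) = 616.8 Hz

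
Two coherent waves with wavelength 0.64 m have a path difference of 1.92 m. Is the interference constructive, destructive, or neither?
constructive — path difference = 3λ, a whole number of wavelengths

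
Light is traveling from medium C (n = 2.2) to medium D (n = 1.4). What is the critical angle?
θc = arcsin(n₂/n₁) = 39.52°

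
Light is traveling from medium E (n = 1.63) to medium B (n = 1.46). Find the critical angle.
θc = arcsin(n₂/n₁) = 63.6°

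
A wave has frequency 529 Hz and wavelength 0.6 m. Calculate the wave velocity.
v = fλ = 317.4 m/s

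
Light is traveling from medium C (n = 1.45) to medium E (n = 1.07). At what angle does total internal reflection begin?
θc = arcsin(n₂/n₁) = 47.56°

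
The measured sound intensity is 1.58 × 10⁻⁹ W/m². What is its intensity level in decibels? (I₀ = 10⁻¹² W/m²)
β = 10·log₁₀(I/I₀) = 31.99 dB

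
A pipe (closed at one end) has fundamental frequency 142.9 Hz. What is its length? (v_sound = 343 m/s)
L = v/(4f₁) = 0.6001 m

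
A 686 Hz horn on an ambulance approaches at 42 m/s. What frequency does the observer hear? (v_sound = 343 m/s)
f_obs = f·v/(v − v_s) = 781.7 Hz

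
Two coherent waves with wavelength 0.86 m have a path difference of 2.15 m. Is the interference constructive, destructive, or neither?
destructive — path difference = 2.5λ, an odd multiple of λ/2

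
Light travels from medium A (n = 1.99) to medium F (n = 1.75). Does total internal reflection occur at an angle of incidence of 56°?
θc = arcsin(n₂/n₁) = 61.57°; 56° < θc, so no — the ray refracts.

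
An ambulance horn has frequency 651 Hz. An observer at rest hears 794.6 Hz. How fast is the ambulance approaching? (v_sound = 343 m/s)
v_s = v·(1 − f/f_obs) = 61.99 m/s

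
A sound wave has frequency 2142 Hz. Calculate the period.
T = 1/f = 4.669 × 10⁻⁴ s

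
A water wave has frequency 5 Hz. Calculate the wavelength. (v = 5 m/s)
λ = v/f = 1 m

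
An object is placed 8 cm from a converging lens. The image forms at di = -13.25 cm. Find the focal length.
1/f = 1/do + 1/di → f = 20.19 cm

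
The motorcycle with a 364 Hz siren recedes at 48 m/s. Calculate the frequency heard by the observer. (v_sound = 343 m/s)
f_obs = f·v/(v + v_s) = 319.3 Hz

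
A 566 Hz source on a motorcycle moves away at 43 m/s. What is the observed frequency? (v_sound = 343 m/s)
f_obs = f·v/(v + v_s) = 502.9 Hz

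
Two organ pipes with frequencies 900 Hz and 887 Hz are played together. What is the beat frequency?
13 Hz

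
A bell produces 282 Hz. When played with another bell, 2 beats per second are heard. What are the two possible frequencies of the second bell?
f₂ = 282 ± 2 Hz → 284 Hz or 280 Hz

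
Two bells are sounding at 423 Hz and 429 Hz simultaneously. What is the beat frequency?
6 Hz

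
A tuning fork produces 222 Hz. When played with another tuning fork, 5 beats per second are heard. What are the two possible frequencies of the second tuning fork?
f₂ = 222 ± 5 Hz → 227 Hz or 217 Hz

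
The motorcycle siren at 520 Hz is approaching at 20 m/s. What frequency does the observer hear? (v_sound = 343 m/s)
f_obs = f·v/(v − v_s) = 552.2 Hz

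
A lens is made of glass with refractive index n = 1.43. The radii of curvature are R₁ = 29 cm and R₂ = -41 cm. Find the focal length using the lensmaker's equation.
1/f = (n − 1)(1/R₁ − 1/R₂) → f = 39.5 cm (converging lens)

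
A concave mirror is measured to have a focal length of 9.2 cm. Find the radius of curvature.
R = 2|f| = 18.4 cm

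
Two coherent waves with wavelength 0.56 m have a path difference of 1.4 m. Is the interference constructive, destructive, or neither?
destructive — path difference = 2.5λ, an odd multiple of λ/2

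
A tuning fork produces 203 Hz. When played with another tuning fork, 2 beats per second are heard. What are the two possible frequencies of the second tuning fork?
f₂ = 203 ± 2 Hz → 205 Hz or 201 Hz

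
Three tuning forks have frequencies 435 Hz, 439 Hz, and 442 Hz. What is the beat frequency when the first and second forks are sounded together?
4 Hz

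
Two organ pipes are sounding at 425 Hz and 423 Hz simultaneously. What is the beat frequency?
2 Hz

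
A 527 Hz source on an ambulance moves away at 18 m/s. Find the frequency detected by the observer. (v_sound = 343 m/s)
f_obs = f·v/(v + v_s) = 500.7 Hz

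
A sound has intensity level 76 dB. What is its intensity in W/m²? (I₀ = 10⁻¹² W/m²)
I = I₀·10^(β/10) = 3.98 × 10⁻⁵ W/m²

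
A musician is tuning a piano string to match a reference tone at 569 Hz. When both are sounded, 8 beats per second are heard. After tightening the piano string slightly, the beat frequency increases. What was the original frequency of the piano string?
577 Hz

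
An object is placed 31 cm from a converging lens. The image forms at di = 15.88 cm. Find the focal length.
1/f = 1/do + 1/di → f = 10.5 cm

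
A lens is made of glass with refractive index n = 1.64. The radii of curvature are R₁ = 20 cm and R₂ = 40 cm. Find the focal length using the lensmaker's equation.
1/f = (n − 1)(1/R₁ − 1/R₂) → f = 62.5 cm (converging lens)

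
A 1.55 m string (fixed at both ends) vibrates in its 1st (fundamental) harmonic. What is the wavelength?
λₙ = 2L/n = 3.1 m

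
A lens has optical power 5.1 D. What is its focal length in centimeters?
f = 1/P = 19.61 cm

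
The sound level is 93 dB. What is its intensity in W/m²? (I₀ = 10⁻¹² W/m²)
I = I₀·10^(β/10) = 2.00 × 10⁻³ W/m²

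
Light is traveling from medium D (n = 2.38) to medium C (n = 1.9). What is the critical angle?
θc = arcsin(n₂/n₁) = 52.97°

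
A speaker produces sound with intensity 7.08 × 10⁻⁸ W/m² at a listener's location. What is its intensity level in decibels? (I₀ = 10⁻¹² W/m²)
β = 10·log₁₀(I/I₀) = 48.5 dB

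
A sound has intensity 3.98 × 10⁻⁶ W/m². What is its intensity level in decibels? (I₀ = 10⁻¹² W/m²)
β = 10·log₁₀(I/I₀) = 66 dB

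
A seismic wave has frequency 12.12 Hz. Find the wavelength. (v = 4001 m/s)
λ = v/f = 330.1 m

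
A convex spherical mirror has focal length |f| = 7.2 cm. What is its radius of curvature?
R = 2|f| = 14.4 cm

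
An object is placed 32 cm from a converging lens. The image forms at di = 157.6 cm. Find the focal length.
1/f = 1/do + 1/di → f = 26.6 cm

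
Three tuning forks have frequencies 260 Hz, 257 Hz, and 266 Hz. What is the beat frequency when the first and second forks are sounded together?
3 Hz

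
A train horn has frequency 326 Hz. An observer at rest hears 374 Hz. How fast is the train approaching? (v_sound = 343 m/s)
v_s = v·(1 − f/f_obs) = 44.02 m/s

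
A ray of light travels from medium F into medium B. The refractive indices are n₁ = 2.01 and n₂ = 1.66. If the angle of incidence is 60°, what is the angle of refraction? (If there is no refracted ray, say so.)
sin θ₂ = (n₁/n₂)·sin θ₁ = 1.049 > 1, so there is no refracted ray — the light undergoes total internal reflection.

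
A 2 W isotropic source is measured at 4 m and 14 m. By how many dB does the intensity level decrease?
Δβ = 20·log₁₀(r₂/r₁) = 10.88 dB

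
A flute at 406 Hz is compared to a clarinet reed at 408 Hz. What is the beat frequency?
2 Hz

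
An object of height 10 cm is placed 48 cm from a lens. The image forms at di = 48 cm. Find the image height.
hi = (-di/do) × ho = -10 cm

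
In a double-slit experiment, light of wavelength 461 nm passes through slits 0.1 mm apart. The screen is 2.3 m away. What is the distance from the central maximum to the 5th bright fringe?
y = mλL/d = 53.01 mm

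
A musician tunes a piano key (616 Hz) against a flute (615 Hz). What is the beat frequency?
1 Hz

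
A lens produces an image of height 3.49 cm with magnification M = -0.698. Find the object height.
ho = |hi|/|M| = 5 cm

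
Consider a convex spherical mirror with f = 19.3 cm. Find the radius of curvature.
R = 2|f| = 38.6 cm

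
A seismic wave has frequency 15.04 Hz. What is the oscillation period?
T = 1/f = 0.06649 s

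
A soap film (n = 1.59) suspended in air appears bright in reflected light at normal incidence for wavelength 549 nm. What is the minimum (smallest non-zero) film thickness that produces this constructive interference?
2nt = (m − ½)λ with m = 1 → t = (m − ½)λ/(2n) = 86.32 nm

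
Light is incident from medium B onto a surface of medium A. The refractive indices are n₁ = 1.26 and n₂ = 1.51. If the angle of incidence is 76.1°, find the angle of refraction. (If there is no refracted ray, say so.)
sin θ₂ = (n₁/n₂)·sin θ₁ = 0.81 → θ₂ = 54.1°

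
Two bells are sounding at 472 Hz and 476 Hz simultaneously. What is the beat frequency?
4 Hz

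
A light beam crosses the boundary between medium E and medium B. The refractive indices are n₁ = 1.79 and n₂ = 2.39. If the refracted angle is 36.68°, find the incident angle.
sin θ₁ = (n₂/n₁)·sin θ₂ → θ₁ = 52.9°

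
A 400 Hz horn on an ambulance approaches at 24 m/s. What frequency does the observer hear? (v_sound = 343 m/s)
f_obs = f·v/(v − v_s) = 430.1 Hz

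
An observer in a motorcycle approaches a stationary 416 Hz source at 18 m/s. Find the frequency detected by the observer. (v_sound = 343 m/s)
f_obs = f·(v + v_o)/v = 437.8 Hz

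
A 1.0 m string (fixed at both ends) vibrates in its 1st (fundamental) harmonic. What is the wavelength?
λₙ = 2L/n = 2 m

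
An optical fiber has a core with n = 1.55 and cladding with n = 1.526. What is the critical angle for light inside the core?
θc = arcsin(n_cladding/n_core) = 79.9°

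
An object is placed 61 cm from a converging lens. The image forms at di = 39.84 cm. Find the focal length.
1/f = 1/do + 1/di → f = 24.1 cm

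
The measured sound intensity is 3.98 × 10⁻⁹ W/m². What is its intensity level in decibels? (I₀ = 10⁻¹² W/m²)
β = 10·log₁₀(I/I₀) = 36 dB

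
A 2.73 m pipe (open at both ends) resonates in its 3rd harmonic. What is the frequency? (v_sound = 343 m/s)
fₙ = nv/(2L) = 188.5 Hz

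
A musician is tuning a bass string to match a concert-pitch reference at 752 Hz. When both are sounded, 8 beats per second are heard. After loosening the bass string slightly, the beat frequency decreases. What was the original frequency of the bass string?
760 Hz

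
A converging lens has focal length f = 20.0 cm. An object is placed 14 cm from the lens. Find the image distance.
1/di = 1/f − 1/do → di = -46.67 cm (virtual image)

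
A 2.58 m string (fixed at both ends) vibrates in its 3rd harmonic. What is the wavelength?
λₙ = 2L/n = 1.72 m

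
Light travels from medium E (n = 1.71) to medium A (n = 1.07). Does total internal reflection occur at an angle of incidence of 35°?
θc = arcsin(n₂/n₁) = 38.74°; 35° < θc, so no — the ray refracts.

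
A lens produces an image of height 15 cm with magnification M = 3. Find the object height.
ho = |hi|/|M| = 5 cm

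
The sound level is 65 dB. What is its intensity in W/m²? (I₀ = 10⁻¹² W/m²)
I = I₀·10^(β/10) = 3.16 × 10⁻⁶ W/m²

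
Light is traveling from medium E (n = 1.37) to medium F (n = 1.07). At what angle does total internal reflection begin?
θc = arcsin(n₂/n₁) = 51.35°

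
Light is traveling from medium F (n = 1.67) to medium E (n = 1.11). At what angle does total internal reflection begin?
θc = arcsin(n₂/n₁) = 41.66°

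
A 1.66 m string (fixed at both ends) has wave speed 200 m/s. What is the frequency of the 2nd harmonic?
fₙ = nv/(2L) = 120.5 Hz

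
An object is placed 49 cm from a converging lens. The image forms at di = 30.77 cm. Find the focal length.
1/f = 1/do + 1/di → f = 18.9 cm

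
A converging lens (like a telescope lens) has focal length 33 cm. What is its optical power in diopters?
P = 1/f = 3.03 D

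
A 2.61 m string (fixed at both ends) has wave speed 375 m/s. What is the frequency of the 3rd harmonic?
fₙ = nv/(2L) = 215.5 Hz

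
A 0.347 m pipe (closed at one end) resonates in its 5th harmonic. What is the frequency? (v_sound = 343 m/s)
fₙ = nv/(4L) = 1236 Hz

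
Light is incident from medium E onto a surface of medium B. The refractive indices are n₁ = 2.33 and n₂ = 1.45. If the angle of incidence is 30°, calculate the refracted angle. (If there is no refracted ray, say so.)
sin θ₂ = (n₁/n₂)·sin θ₁ = 0.8034 → θ₂ = 53.46°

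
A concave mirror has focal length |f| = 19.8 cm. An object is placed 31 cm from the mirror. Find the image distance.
f = +19.8 cm (concave); 1/di = 1/f − 1/do → di = 54.8 cm (real image, in front of mirror)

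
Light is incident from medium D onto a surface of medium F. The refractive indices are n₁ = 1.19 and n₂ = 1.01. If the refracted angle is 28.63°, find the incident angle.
sin θ₁ = (n₂/n₁)·sin θ₂ → θ₁ = 24°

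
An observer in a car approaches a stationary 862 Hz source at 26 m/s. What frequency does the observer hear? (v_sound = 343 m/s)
f_obs = f·(v + v_o)/v = 927.3 Hz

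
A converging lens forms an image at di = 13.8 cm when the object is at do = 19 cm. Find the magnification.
M = −di/do = -0.7263 (inverted image)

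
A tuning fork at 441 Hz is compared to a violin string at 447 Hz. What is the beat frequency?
6 Hz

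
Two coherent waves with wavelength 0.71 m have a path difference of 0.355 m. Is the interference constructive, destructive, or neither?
destructive — path difference = 0.5λ, an odd multiple of λ/2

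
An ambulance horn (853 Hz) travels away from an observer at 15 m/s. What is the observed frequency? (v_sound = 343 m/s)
f_obs = f·v/(v + v_s) = 817.3 Hz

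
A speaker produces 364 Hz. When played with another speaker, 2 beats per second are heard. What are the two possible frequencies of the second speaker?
f₂ = 364 ± 2 Hz → 366 Hz or 362 Hz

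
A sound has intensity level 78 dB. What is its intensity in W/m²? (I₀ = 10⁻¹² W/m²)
I = I₀·10^(β/10) = 6.31 × 10⁻⁵ W/m²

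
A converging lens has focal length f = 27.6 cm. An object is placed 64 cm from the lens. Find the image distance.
1/di = 1/f − 1/do → di = 48.53 cm (real image)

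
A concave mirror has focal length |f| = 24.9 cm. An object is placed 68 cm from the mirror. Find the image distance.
f = +24.9 cm (concave); 1/di = 1/f − 1/do → di = 39.29 cm (real image, in front of mirror)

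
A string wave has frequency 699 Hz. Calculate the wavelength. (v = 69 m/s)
λ = v/f = 0.09871 m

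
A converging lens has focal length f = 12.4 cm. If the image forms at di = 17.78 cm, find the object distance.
1/do = 1/f − 1/di → do = 40.98 cm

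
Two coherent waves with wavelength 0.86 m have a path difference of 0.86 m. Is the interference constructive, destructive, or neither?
constructive — path difference = 1λ, a whole number of wavelengths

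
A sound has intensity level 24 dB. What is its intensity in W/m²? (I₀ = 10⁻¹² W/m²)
I = I₀·10^(β/10) = 2.51 × 10⁻¹⁰ W/m²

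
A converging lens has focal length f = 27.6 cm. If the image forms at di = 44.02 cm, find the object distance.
1/do = 1/f − 1/di → do = 73.99 cm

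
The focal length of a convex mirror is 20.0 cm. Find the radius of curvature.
R = 2|f| = 40 cm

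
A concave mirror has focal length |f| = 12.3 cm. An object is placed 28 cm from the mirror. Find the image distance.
f = +12.3 cm (concave); 1/di = 1/f − 1/do → di = 21.94 cm (real image, in front of mirror)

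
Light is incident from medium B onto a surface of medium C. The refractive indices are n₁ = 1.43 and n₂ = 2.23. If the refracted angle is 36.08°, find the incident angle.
sin θ₁ = (n₂/n₁)·sin θ₂ → θ₁ = 66.69°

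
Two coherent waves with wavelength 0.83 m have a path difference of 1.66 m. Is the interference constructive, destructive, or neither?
constructive — path difference = 2λ, a whole number of wavelengths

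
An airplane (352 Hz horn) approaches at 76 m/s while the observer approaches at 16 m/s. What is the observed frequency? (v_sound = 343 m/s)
f_obs = f·(v + v_o)/(v − v_s) = 473.3 Hz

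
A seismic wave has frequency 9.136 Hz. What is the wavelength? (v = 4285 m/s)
λ = v/f = 469 m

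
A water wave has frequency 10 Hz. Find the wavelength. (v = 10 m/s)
λ = v/f = 1 m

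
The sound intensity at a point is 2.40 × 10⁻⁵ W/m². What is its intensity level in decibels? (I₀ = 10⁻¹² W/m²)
β = 10·log₁₀(I/I₀) = 73.8 dB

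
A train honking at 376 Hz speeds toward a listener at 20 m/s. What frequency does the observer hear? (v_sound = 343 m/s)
f_obs = f·v/(v − v_s) = 399.3 Hz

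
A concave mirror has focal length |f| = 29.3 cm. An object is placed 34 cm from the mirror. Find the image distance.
f = +29.3 cm (concave); 1/di = 1/f − 1/do → di = 212 cm (real image, in front of mirror)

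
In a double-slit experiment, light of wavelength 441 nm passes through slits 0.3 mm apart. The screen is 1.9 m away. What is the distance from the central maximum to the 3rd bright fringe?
y = mλL/d = 8.379 mm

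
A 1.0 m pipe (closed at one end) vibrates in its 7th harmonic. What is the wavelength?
λₙ = 4L/n = 0.5714 m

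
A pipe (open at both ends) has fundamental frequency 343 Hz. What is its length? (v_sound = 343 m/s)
L = v/(2f₁) = 0.5 m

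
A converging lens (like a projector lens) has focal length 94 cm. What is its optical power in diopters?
P = 1/f = 1.064 D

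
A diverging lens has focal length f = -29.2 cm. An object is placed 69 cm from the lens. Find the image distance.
1/di = 1/f − 1/do → di = -20.52 cm (virtual image)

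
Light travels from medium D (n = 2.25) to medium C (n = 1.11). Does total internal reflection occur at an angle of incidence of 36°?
θc = arcsin(n₂/n₁) = 29.56°; 36° > θc, so yes — total internal reflection.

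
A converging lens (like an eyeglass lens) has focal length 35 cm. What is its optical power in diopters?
P = 1/f = 2.857 D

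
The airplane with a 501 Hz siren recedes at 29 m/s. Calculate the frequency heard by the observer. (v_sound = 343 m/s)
f_obs = f·v/(v + v_s) = 461.9 Hz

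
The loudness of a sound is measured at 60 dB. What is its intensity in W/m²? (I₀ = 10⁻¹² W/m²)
I = I₀·10^(β/10) = 1.00 × 10⁻⁶ W/m²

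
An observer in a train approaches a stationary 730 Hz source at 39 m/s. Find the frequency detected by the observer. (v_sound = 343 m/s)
f_obs = f·(v + v_o)/v = 813 Hz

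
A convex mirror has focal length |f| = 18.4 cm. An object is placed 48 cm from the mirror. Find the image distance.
f = −18.4 cm (convex); 1/di = 1/f − 1/do → di = -13.3 cm (virtual image, behind mirror)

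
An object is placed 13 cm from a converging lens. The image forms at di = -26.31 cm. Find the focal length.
1/f = 1/do + 1/di → f = 25.7 cm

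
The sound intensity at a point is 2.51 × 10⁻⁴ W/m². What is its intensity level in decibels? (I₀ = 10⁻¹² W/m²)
β = 10·log₁₀(I/I₀) = 84 dB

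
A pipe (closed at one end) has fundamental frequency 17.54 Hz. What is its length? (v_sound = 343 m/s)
L = v/(4f₁) = 4.889 m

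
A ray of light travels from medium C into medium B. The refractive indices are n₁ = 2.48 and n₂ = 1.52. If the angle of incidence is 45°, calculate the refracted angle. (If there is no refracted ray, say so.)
sin θ₂ = (n₁/n₂)·sin θ₁ = 1.154 > 1, so there is no refracted ray — the light undergoes total internal reflection.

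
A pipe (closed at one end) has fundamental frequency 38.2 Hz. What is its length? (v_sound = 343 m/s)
L = v/(4f₁) = 2.245 m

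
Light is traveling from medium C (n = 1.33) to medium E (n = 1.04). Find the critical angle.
θc = arcsin(n₂/n₁) = 51.44°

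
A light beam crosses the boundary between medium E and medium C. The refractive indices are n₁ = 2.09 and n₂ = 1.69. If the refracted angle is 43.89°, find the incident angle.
sin θ₁ = (n₂/n₁)·sin θ₂ → θ₁ = 34.1°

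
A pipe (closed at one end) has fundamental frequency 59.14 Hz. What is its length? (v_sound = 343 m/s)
L = v/(4f₁) = 1.45 m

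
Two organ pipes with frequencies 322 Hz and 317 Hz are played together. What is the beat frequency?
5 Hz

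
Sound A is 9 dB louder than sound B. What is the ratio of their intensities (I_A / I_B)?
I_A/I_B = 10^(Δβ/10) = 7.943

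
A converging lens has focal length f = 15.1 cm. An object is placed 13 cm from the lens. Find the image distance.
1/di = 1/f − 1/do → di = -93.48 cm (virtual image)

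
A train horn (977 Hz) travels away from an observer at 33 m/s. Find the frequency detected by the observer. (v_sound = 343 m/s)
f_obs = f·v/(v + v_s) = 891.3 Hz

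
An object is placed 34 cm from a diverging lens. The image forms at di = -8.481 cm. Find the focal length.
1/f = 1/do + 1/di → f = -11.3 cm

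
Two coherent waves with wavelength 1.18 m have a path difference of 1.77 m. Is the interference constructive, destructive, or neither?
destructive — path difference = 1.5λ, an odd multiple of λ/2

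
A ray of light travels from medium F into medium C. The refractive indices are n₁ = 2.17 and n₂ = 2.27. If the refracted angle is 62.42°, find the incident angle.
sin θ₁ = (n₂/n₁)·sin θ₂ → θ₁ = 68°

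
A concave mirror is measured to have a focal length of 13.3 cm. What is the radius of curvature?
R = 2|f| = 26.6 cm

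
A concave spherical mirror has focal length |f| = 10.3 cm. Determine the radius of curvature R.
R = 2|f| = 20.6 cm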